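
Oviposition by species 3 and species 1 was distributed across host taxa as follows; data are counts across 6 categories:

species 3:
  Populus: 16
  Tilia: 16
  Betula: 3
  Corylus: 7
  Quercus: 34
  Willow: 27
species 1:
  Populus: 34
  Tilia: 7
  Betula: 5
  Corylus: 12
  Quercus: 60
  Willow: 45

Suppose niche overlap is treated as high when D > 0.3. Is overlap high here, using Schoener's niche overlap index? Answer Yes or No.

Yes

Proportions for species 3 (n=103): 16/103=0.1553, 16/103=0.1553, 3/103=0.0291, 7/103=0.0680, 34/103=0.3301, 27/103=0.2621
Proportions for species 1 (n=163): 34/163=0.2086, 7/163=0.0429, 5/163=0.0307, 12/163=0.0736, 60/163=0.3681, 45/163=0.2761
Σ|p₁ᵢ − p₂ᵢ| = 0.0533 + 0.1124 + 0.0016 + 0.0056 + 0.0380 + 0.0140 = 0.2249
D = 1 − ½ × 0.2249 = 1 − 0.11245 = 0.88755
D = 0.88755 > 0.3 → Yes.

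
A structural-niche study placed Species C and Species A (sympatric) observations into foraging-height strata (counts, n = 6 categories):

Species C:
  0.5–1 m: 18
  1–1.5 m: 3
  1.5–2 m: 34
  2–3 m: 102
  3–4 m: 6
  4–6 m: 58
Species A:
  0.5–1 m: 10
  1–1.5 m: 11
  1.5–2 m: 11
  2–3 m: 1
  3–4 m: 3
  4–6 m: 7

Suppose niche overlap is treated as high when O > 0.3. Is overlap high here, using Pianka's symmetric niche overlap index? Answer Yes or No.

Proportions for Species C (n=221): 18/221=0.0814, 3/221=0.0136, 34/221=0.1538, 102/221=0.4615, 6/221=0.0271, 58/221=0.2624
Proportions for Species A (n=43): 10/43=0.2326, 11/43=0.2558, 11/43=0.2558, 1/43=0.0233, 3/43=0.0698, 7/43=0.1628
Σ p₁ᵢp₂ᵢ = 0.018934 + 0.003479 + 0.039342 + 0.010753 + 0.001892 + 0.042719 = 0.117119
Σp_1ᵢ² = 0.0814² + 0.0136² + 0.1538² + 0.4615² + 0.0271² + 0.2624² = 0.006626 + 0.000185 + 0.023654 + 0.212982 + 0.000734 + 0.068854 = 0.313035
Σp_2ᵢ² = 0.2326² + 0.2558² + 0.2558² + 0.0233² + 0.0698² + 0.1628² = 0.054103 + 0.065434 + 0.065434 + 0.000543 + 0.004872 + 0.026504 = 0.216890
O = 0.117119 / √(0.313035 × 0.216890) = 0.117119 / 0.2605651 = 0.4495
O = 0.4495 > 0.3 → Yes.

Yes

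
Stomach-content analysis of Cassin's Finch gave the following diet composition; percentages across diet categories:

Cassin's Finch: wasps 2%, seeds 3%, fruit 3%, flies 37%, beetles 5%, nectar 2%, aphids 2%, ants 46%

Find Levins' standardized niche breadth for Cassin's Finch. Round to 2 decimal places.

0.26

Convert percentages to proportions (divide by 100).
Σpᵢ² = 0.02² + 0.03² + 0.03² + 0.37² + 0.05² + 0.02² + 0.02² + 0.46² = 0.0004 + 0.0009 + 0.0009 + 0.1369 + 0.0025 + 0.0004 + 0.0004 + 0.2116 = 0.3540
B = 1 / 0.3540 = 2.8249
Bₛ = (B − 1)/(n − 1) = (2.8249 − 1)/(8 − 1) = 1.8249/7 = 0.2607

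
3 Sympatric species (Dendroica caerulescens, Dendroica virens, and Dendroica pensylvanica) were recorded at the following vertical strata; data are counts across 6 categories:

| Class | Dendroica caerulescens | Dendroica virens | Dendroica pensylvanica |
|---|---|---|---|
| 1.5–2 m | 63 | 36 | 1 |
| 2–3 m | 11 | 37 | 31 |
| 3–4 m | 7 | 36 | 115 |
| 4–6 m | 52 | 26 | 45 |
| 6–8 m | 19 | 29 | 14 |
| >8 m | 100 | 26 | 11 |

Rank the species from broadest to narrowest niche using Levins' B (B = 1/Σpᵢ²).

Proportions for Dendroica caerulescens (n=252): 63/252=0.2500, 11/252=0.0437, 7/252=0.0278, 52/252=0.2063, 19/252=0.0754, 100/252=0.3968
Proportions for Dendroica virens (n=190): 36/190=0.1895, 37/190=0.1947, 36/190=0.1895, 26/190=0.1368, 29/190=0.1526, 26/190=0.1368
Proportions for Dendroica pensylvanica (n=217): 1/217=0.0046, 31/217=0.1429, 115/217=0.5300, 45/217=0.2074, 14/217=0.0645, 11/217=0.0507
Σp_caerᵢ² = 0.2500² + 0.0437² + 0.0278² + 0.2063² + 0.0754² + 0.3968² = 0.062500 + 0.001910 + 0.000773 + 0.042560 + 0.005685 + 0.157450 = 0.270878
B_caer = 1 / 0.270878 = 3.6917
Σp_vireᵢ² = 0.1895² + 0.1947² + 0.1895² + 0.1368² + 0.1526² + 0.1368² = 0.035910 + 0.037908 + 0.035910 + 0.018714 + 0.023287 + 0.018714 = 0.170443
B_vire = 1 / 0.170443 = 5.8671
Σp_pensᵢ² = 0.0046² + 0.1429² + 0.5300² + 0.2074² + 0.0645² + 0.0507² = 0.000021 + 0.020420 + 0.280900 + 0.043015 + 0.004160 + 0.002570 = 0.351086
B_pens = 1 / 0.351086 = 2.8483
Ranking by B (broadest → narrowest): Dendroica virens (5.87) > Dendroica caerulescens (3.69) > Dendroica pensylvanica (2.85)

Dendroica virens > Dendroica caerulescens > Dendroica pensylvanica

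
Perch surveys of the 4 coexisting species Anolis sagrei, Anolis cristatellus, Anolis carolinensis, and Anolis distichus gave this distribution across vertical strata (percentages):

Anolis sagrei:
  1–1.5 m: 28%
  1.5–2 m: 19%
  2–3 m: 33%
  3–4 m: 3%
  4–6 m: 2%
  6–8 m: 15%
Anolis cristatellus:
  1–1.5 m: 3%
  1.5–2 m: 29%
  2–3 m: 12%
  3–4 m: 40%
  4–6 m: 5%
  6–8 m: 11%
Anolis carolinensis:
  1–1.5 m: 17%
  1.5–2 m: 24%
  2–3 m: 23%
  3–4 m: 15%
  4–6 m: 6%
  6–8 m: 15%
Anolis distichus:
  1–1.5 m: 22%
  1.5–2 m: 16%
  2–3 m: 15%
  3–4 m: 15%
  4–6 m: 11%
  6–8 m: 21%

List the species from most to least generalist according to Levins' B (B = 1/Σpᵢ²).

Anolis distichus > Anolis carolinensis > Anolis sagrei > Anolis cristatellus

Convert percentages to proportions (divide by 100).
Σp_sagrᵢ² = 0.28² + 0.19² + 0.33² + 0.03² + 0.02² + 0.15² = 0.0784 + 0.0361 + 0.1089 + 0.0009 + 0.0004 + 0.0225 = 0.2472
B_sagr = 1 / 0.2472 = 4.0453
Σp_crisᵢ² = 0.03² + 0.29² + 0.12² + 0.40² + 0.05² + 0.11² = 0.0009 + 0.0841 + 0.0144 + 0.1600 + 0.0025 + 0.0121 = 0.2740
B_cris = 1 / 0.2740 = 3.6496
Σp_caroᵢ² = 0.17² + 0.24² + 0.23² + 0.15² + 0.06² + 0.15² = 0.0289 + 0.0576 + 0.0529 + 0.0225 + 0.0036 + 0.0225 = 0.1880
B_caro = 1 / 0.1880 = 5.3191
Σp_distᵢ² = 0.22² + 0.16² + 0.15² + 0.15² + 0.11² + 0.21² = 0.0484 + 0.0256 + 0.0225 + 0.0225 + 0.0121 + 0.0441 = 0.1752
B_dist = 1 / 0.1752 = 5.7078
Ranking by B (broadest → narrowest): Anolis distichus (5.71) > Anolis carolinensis (5.32) > Anolis sagrei (4.05) > Anolis cristatellus (3.65)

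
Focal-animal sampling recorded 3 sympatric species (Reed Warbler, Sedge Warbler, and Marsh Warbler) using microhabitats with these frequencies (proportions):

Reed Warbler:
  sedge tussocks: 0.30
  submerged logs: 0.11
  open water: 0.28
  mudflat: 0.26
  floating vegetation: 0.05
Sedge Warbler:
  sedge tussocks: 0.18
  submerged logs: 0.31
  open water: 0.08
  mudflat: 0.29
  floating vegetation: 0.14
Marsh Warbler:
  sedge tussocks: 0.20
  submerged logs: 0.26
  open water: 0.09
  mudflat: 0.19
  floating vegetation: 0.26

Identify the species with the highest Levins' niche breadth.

Marsh Warbler

Σp_Reedᵢ² = 0.30² + 0.11² + 0.28² + 0.26² + 0.05² = 0.0900 + 0.0121 + 0.0784 + 0.0676 + 0.0025 = 0.2506
B_Reed = 1 / 0.2506 = 3.9904
Σp_Sedgᵢ² = 0.18² + 0.31² + 0.08² + 0.29² + 0.14² = 0.0324 + 0.0961 + 0.0064 + 0.0841 + 0.0196 = 0.2386
B_Sedg = 1 / 0.2386 = 4.1911
Σp_Marsᵢ² = 0.20² + 0.26² + 0.09² + 0.19² + 0.26² = 0.0400 + 0.0676 + 0.0081 + 0.0361 + 0.0676 = 0.2194
B_Mars = 1 / 0.2194 = 4.5579
Highest B → broadest niche (most generalist): Marsh Warbler (B = 4.56).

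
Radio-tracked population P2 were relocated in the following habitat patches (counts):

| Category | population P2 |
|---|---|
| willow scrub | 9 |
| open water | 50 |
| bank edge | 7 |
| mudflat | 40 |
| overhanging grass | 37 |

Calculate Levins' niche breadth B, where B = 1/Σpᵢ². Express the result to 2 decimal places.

Proportions for population P2 (n=143): 9/143=0.0629, 50/143=0.3497, 7/143=0.0490, 40/143=0.2797, 37/143=0.2587
Σpᵢ² = 0.0629² + 0.3497² + 0.0490² + 0.2797² + 0.2587² = 0.003956 + 0.122290 + 0.002401 + 0.078232 + 0.066926 = 0.273805
B = 1 / 0.273805 = 3.6522

3.65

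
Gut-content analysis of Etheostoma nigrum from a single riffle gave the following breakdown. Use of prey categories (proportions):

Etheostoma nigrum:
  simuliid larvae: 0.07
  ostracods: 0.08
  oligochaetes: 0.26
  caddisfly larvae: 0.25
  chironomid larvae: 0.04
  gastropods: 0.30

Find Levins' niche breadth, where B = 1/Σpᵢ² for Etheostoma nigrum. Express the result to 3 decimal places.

Σpᵢ² = 0.07² + 0.08² + 0.26² + 0.25² + 0.04² + 0.30² = 0.0049 + 0.0064 + 0.0676 + 0.0625 + 0.0016 + 0.0900 = 0.2330
B = 1 / 0.2330 = 4.29185

4.292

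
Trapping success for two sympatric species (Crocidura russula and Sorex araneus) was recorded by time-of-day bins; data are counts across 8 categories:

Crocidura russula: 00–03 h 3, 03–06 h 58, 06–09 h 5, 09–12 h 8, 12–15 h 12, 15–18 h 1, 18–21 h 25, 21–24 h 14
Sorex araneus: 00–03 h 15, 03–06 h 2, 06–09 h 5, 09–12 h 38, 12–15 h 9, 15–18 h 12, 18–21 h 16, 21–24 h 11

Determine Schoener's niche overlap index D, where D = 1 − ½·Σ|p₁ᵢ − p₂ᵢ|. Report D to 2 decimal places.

Proportions for Crocidura russula (n=126): 3/126=0.0238, 58/126=0.4603, 5/126=0.0397, 8/126=0.0635, 12/126=0.0952, 1/126=0.0079, 25/126=0.1984, 14/126=0.1111
Proportions for Sorex araneus (n=108): 15/108=0.1389, 2/108=0.0185, 5/108=0.0463, 38/108=0.3519, 9/108=0.0833, 12/108=0.1111, 16/108=0.1481, 11/108=0.1019
Σ|p₁ᵢ − p₂ᵢ| = 0.1151 + 0.4418 + 0.0066 + 0.2884 + 0.0119 + 0.1032 + 0.0503 + 0.0092 = 1.0265
D = 1 − ½ × 1.0265 = 1 − 0.51325 = 0.48675

0.49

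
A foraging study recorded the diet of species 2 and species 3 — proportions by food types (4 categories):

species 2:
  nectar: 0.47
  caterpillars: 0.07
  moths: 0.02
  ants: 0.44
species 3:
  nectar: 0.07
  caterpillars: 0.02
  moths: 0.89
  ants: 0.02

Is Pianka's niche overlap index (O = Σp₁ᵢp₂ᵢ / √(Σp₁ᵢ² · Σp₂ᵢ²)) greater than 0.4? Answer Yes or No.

No

Σ p₁ᵢp₂ᵢ = 0.0329 + 0.0014 + 0.0178 + 0.0088 = 0.0609
Σp_1ᵢ² = 0.47² + 0.07² + 0.02² + 0.44² = 0.2209 + 0.0049 + 0.0004 + 0.1936 = 0.4198
Σp_2ᵢ² = 0.07² + 0.02² + 0.89² + 0.02² = 0.0049 + 0.0004 + 0.7921 + 0.0004 = 0.7978
O = 0.0609 / √(0.4198 × 0.7978) = 0.0609 / 0.57872 = 0.1052
O = 0.1052 < 0.4 → No.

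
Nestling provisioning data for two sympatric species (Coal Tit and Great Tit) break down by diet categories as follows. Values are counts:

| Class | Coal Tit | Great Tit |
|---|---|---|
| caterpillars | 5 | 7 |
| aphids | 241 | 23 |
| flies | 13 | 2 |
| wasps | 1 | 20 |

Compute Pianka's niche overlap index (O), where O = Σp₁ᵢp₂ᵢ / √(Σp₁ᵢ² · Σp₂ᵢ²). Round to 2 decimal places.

0.74

Proportions for Coal Tit (n=260): 5/260=0.0192, 241/260=0.9269, 13/260=0.0500, 1/260=0.0038
Proportions for Great Tit (n=52): 7/52=0.1346, 23/52=0.4423, 2/52=0.0385, 20/52=0.3846
Σ p₁ᵢp₂ᵢ = 0.002584 + 0.409968 + 0.001925 + 0.001461 = 0.415938
Σp_1ᵢ² = 0.0192² + 0.9269² + 0.0500² + 0.0038² = 0.000369 + 0.859144 + 0.002500 + 0.000014 = 0.862027
Σp_2ᵢ² = 0.1346² + 0.4423² + 0.0385² + 0.3846² = 0.018117 + 0.195629 + 0.001482 + 0.147917 = 0.363145
O = 0.415938 / √(0.862027 × 0.363145) = 0.415938 / 0.5595005 = 0.7434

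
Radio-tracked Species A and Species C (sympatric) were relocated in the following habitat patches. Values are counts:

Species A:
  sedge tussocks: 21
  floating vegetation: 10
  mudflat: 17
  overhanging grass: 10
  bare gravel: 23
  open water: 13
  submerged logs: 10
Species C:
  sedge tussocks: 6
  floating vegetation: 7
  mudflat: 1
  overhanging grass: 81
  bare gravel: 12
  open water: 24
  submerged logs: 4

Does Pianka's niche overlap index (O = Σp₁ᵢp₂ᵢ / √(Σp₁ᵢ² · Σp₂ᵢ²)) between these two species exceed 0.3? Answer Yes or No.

Proportions for Species A (n=104): 21/104=0.2019, 10/104=0.0962, 17/104=0.1635, 10/104=0.0962, 23/104=0.2212, 13/104=0.1250, 10/104=0.0962
Proportions for Species C (n=135): 6/135=0.0444, 7/135=0.0519, 1/135=0.0074, 81/135=0.6000, 12/135=0.0889, 24/135=0.1778, 4/135=0.0296
Σ p₁ᵢp₂ᵢ = 0.008964 + 0.004993 + 0.001210 + 0.057720 + 0.019665 + 0.022225 + 0.002848 = 0.117625
Σp_1ᵢ² = 0.2019² + 0.0962² + 0.1635² + 0.0962² + 0.2212² + 0.1250² + 0.0962² = 0.040764 + 0.009254 + 0.026732 + 0.009254 + 0.048929 + 0.015625 + 0.009254 = 0.159812
Σp_2ᵢ² = 0.0444² + 0.0519² + 0.0074² + 0.6000² + 0.0889² + 0.1778² + 0.0296² = 0.001971 + 0.002694 + 0.000055 + 0.360000 + 0.007903 + 0.031613 + 0.000876 = 0.405112
O = 0.117625 / √(0.159812 × 0.405112) = 0.117625 / 0.2544440 = 0.4623
O = 0.4623 > 0.3 → Yes.

Yes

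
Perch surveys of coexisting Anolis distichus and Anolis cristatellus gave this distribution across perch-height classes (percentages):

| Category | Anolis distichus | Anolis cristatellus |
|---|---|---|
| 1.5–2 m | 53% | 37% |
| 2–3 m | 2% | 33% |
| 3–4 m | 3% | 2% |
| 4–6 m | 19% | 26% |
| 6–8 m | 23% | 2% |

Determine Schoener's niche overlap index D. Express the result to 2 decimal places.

0.62

Convert percentages to proportions (divide by 100).
Σ|p₁ᵢ − p₂ᵢ| = 0.16 + 0.31 + 0.01 + 0.07 + 0.21 = 0.76
D = 1 − ½ × 0.76 = 1 − 0.380 = 0.6200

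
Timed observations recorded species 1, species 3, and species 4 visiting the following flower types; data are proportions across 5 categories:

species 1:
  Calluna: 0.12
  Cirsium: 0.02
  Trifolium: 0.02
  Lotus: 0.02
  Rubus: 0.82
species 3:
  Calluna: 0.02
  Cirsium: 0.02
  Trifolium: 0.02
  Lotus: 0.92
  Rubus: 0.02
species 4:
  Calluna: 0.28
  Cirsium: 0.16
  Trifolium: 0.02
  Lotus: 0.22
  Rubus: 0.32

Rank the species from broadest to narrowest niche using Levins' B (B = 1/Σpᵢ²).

Σp_1ᵢ² = 0.12² + 0.02² + 0.02² + 0.02² + 0.82² = 0.0144 + 0.0004 + 0.0004 + 0.0004 + 0.6724 = 0.6880
B_1 = 1 / 0.6880 = 1.4535
Σp_3ᵢ² = 0.02² + 0.02² + 0.02² + 0.92² + 0.02² = 0.0004 + 0.0004 + 0.0004 + 0.8464 + 0.0004 = 0.8480
B_3 = 1 / 0.8480 = 1.1792
Σp_4ᵢ² = 0.28² + 0.16² + 0.02² + 0.22² + 0.32² = 0.0784 + 0.0256 + 0.0004 + 0.0484 + 0.1024 = 0.2552
B_4 = 1 / 0.2552 = 3.9185
Ranking by B (broadest → narrowest): species 4 (3.92) > species 1 (1.45) > species 3 (1.18)

species 4 > species 1 > species 3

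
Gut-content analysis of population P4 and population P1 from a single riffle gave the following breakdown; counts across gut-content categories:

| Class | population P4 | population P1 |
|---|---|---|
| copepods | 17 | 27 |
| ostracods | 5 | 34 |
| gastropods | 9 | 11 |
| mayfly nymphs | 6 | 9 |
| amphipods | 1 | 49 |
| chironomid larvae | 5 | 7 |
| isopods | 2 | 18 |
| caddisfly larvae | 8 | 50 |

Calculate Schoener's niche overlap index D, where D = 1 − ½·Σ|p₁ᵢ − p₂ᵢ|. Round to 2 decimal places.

0.57

Proportions for population P4 (n=53): 17/53=0.3208, 5/53=0.0943, 9/53=0.1698, 6/53=0.1132, 1/53=0.0189, 5/53=0.0943, 2/53=0.0377, 8/53=0.1509
Proportions for population P1 (n=205): 27/205=0.1317, 34/205=0.1659, 11/205=0.0537, 9/205=0.0439, 49/205=0.2390, 7/205=0.0341, 18/205=0.0878, 50/205=0.2439
Σ|p₁ᵢ − p₂ᵢ| = 0.1891 + 0.0716 + 0.1161 + 0.0693 + 0.2201 + 0.0602 + 0.0501 + 0.0930 = 0.8695
D = 1 − ½ × 0.8695 = 1 − 0.43475 = 0.56525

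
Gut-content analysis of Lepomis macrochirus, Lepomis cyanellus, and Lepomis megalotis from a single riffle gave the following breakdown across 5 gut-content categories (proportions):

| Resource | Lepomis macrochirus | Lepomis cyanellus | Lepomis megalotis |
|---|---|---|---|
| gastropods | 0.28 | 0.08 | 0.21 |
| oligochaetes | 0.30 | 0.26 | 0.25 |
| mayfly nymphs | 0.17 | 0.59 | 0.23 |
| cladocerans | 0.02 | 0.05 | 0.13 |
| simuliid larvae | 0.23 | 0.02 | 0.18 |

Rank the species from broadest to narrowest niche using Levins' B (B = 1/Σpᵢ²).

Σp_macrᵢ² = 0.28² + 0.30² + 0.17² + 0.02² + 0.23² = 0.0784 + 0.0900 + 0.0289 + 0.0004 + 0.0529 = 0.2506
B_macr = 1 / 0.2506 = 3.9904
Σp_cyanᵢ² = 0.08² + 0.26² + 0.59² + 0.05² + 0.02² = 0.0064 + 0.0676 + 0.3481 + 0.0025 + 0.0004 = 0.4250
B_cyan = 1 / 0.4250 = 2.3529
Σp_megaᵢ² = 0.21² + 0.25² + 0.23² + 0.13² + 0.18² = 0.0441 + 0.0625 + 0.0529 + 0.0169 + 0.0324 = 0.2088
B_mega = 1 / 0.2088 = 4.7893
Ranking by B (broadest → narrowest): Lepomis megalotis (4.79) > Lepomis macrochirus (3.99) > Lepomis cyanellus (2.35)

Lepomis megalotis > Lepomis macrochirus > Lepomis cyanellus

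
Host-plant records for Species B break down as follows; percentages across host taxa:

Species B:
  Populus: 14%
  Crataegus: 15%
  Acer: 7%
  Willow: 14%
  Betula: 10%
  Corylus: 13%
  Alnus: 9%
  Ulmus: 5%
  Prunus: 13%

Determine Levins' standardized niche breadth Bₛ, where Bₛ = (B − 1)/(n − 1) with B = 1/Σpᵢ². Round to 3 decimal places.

Convert percentages to proportions (divide by 100).
Σpᵢ² = 0.14² + 0.15² + 0.07² + 0.14² + 0.10² + 0.13² + 0.09² + 0.05² + 0.13² = 0.0196 + 0.0225 + 0.0049 + 0.0196 + 0.0100 + 0.0169 + 0.0081 + 0.0025 + 0.0169 = 0.1210
B = 1 / 0.1210 = 8.26446
Bₛ = (B − 1)/(n − 1) = (8.26446 − 1)/(9 − 1) = 7.26446/8 = 0.90806

0.908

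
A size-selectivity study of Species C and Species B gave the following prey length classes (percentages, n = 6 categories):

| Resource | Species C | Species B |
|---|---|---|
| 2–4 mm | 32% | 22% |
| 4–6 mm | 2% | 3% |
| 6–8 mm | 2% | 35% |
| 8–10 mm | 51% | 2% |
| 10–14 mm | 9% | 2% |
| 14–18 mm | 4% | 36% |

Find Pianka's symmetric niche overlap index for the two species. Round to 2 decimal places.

Convert percentages to proportions (divide by 100).
Σ p₁ᵢp₂ᵢ = 0.0704 + 0.0006 + 0.0070 + 0.0102 + 0.0018 + 0.0144 = 0.1044
Σp_1ᵢ² = 0.32² + 0.02² + 0.02² + 0.51² + 0.09² + 0.04² = 0.1024 + 0.0004 + 0.0004 + 0.2601 + 0.0081 + 0.0016 = 0.3730
Σp_2ᵢ² = 0.22² + 0.03² + 0.35² + 0.02² + 0.02² + 0.36² = 0.0484 + 0.0009 + 0.1225 + 0.0004 + 0.0004 + 0.1296 = 0.3022
O = 0.1044 / √(0.3730 × 0.3022) = 0.1044 / 0.33574 = 0.3110

0.31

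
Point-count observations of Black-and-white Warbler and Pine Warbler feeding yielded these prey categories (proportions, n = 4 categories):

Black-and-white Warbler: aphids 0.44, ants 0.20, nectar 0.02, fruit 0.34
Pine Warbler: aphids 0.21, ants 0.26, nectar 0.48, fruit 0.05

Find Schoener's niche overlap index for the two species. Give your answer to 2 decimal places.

Σ|p₁ᵢ − p₂ᵢ| = 0.23 + 0.06 + 0.46 + 0.29 = 1.04
D = 1 − ½ × 1.04 = 1 − 0.520 = 0.4800

0.48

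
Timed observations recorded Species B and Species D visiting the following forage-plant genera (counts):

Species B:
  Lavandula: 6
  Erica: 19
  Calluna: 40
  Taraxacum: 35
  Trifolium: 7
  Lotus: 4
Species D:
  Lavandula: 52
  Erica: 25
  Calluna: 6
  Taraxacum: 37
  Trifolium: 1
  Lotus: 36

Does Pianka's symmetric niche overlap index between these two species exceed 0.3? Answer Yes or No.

Proportions for Species B (n=111): 6/111=0.0541, 19/111=0.1712, 40/111=0.3604, 35/111=0.3153, 7/111=0.0631, 4/111=0.0360
Proportions for Species D (n=157): 52/157=0.3312, 25/157=0.1592, 6/157=0.0382, 37/157=0.2357, 1/157=0.0064, 36/157=0.2293
Σ p₁ᵢp₂ᵢ = 0.017918 + 0.027255 + 0.013767 + 0.074316 + 0.000404 + 0.008255 = 0.141915
Σp_1ᵢ² = 0.0541² + 0.1712² + 0.3604² + 0.3153² + 0.0631² + 0.0360² = 0.002927 + 0.029309 + 0.129888 + 0.099414 + 0.003982 + 0.001296 = 0.266816
Σp_2ᵢ² = 0.3312² + 0.1592² + 0.0382² + 0.2357² + 0.0064² + 0.2293² = 0.109693 + 0.025345 + 0.001459 + 0.055554 + 0.000041 + 0.052578 = 0.244670
O = 0.141915 / √(0.266816 × 0.244670) = 0.141915 / 0.2555032 = 0.5554
O = 0.5554 > 0.3 → Yes.

Yes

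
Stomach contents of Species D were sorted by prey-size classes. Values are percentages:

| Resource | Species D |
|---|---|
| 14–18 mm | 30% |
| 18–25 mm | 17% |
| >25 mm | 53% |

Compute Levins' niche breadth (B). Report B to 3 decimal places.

Convert percentages to proportions (divide by 100).
Σpᵢ² = 0.30² + 0.17² + 0.53² = 0.0900 + 0.0289 + 0.2809 = 0.3998
B = 1 / 0.3998 = 2.50125

2.501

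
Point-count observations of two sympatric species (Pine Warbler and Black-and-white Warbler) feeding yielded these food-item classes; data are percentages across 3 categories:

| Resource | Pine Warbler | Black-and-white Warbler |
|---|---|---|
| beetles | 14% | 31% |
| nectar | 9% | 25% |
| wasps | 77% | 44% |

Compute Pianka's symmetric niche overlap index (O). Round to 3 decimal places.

0.866

Convert percentages to proportions (divide by 100).
Σ p₁ᵢp₂ᵢ = 0.0434 + 0.0225 + 0.3388 = 0.4047
Σp_1ᵢ² = 0.14² + 0.09² + 0.77² = 0.0196 + 0.0081 + 0.5929 = 0.6206
Σp_2ᵢ² = 0.31² + 0.25² + 0.44² = 0.0961 + 0.0625 + 0.1936 = 0.3522
O = 0.4047 / √(0.6206 × 0.3522) = 0.4047 / 0.467520 = 0.86563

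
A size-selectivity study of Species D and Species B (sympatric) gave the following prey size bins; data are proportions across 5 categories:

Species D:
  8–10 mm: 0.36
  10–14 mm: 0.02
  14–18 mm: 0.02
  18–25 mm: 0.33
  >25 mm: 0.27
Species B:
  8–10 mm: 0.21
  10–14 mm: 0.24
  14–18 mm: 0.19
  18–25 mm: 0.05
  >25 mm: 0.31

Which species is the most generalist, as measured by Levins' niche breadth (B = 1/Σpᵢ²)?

Σp_Dᵢ² = 0.36² + 0.02² + 0.02² + 0.33² + 0.27² = 0.1296 + 0.0004 + 0.0004 + 0.1089 + 0.0729 = 0.3122
B_D = 1 / 0.3122 = 3.2031
Σp_Bᵢ² = 0.21² + 0.24² + 0.19² + 0.05² + 0.31² = 0.0441 + 0.0576 + 0.0361 + 0.0025 + 0.0961 = 0.2364
B_B = 1 / 0.2364 = 4.2301
Highest B → broadest niche (most generalist): Species B (B = 4.23).

Species B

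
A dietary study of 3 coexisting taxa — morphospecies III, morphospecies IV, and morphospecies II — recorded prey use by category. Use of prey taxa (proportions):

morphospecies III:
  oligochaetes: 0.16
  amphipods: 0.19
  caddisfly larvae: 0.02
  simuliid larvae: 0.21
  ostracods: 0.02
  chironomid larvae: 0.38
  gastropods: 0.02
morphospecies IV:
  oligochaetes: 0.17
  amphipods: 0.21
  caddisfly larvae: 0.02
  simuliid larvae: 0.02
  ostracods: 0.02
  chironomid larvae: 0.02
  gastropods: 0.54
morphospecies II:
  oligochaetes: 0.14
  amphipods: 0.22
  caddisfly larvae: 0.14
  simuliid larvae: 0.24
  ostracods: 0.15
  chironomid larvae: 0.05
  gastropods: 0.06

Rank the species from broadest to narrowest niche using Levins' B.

morphospecies II > morphospecies III > morphospecies IV

Σp_IIIᵢ² = 0.16² + 0.19² + 0.02² + 0.21² + 0.02² + 0.38² + 0.02² = 0.0256 + 0.0361 + 0.0004 + 0.0441 + 0.0004 + 0.1444 + 0.0004 = 0.2514
B_III = 1 / 0.2514 = 3.9777
Σp_IVᵢ² = 0.17² + 0.21² + 0.02² + 0.02² + 0.02² + 0.02² + 0.54² = 0.0289 + 0.0441 + 0.0004 + 0.0004 + 0.0004 + 0.0004 + 0.2916 = 0.3662
B_IV = 1 / 0.3662 = 2.7307
Σp_IIᵢ² = 0.14² + 0.22² + 0.14² + 0.24² + 0.15² + 0.05² + 0.06² = 0.0196 + 0.0484 + 0.0196 + 0.0576 + 0.0225 + 0.0025 + 0.0036 = 0.1738
B_II = 1 / 0.1738 = 5.7537
Ranking by B (broadest → narrowest): morphospecies II (5.75) > morphospecies III (3.98) > morphospecies IV (2.73)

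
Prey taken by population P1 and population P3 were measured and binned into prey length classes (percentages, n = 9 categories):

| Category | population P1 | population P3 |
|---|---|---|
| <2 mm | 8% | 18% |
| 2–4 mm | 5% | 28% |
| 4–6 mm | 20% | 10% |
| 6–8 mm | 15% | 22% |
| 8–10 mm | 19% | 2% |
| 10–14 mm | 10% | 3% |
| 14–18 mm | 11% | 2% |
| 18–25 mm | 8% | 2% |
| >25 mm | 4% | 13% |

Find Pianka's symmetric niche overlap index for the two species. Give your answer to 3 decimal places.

Convert percentages to proportions (divide by 100).
Σ p₁ᵢp₂ᵢ = 0.0144 + 0.0140 + 0.0200 + 0.0330 + 0.0038 + 0.0030 + 0.0022 + 0.0016 + 0.0052 = 0.0972
Σp_1ᵢ² = 0.08² + 0.05² + 0.20² + 0.15² + 0.19² + 0.10² + 0.11² + 0.08² + 0.04² = 0.0064 + 0.0025 + 0.0400 + 0.0225 + 0.0361 + 0.0100 + 0.0121 + 0.0064 + 0.0016 = 0.1376
Σp_2ᵢ² = 0.18² + 0.28² + 0.10² + 0.22² + 0.02² + 0.03² + 0.02² + 0.02² + 0.13² = 0.0324 + 0.0784 + 0.0100 + 0.0484 + 0.0004 + 0.0009 + 0.0004 + 0.0004 + 0.0169 = 0.1882
O = 0.0972 / √(0.1376 × 0.1882) = 0.0972 / 0.160923 = 0.60402

0.604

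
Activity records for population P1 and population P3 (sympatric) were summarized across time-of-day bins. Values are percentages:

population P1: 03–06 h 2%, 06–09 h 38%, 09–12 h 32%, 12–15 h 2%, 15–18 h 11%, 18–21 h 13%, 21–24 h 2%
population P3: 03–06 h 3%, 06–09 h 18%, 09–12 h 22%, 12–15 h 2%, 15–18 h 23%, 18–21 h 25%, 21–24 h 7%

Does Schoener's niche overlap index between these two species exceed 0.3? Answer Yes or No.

Yes

Convert percentages to proportions (divide by 100).
Σ|p₁ᵢ − p₂ᵢ| = 0.01 + 0.20 + 0.10 + 0.00 + 0.12 + 0.12 + 0.05 = 0.60
D = 1 − ½ × 0.60 = 1 − 0.300 = 0.7000
D = 0.7000 > 0.3 → Yes.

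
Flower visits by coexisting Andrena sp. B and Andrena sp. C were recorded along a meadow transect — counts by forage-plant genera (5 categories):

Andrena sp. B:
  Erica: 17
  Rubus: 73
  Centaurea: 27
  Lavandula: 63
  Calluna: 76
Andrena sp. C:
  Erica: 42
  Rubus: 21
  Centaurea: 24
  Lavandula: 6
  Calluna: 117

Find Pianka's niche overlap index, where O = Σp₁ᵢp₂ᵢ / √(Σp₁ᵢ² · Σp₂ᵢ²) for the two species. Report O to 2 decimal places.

0.75

Proportions for Andrena sp. B (n=256): 17/256=0.0664, 73/256=0.2852, 27/256=0.1055, 63/256=0.2461, 76/256=0.2969
Proportions for Andrena sp. C (n=210): 42/210=0.2000, 21/210=0.1000, 24/210=0.1143, 6/210=0.0286, 117/210=0.5571
Σ p₁ᵢp₂ᵢ = 0.013280 + 0.028520 + 0.012059 + 0.007038 + 0.165403 = 0.226300
Σp_1ᵢ² = 0.0664² + 0.2852² + 0.1055² + 0.2461² + 0.2969² = 0.004409 + 0.081339 + 0.011130 + 0.060565 + 0.088150 = 0.245593
Σp_2ᵢ² = 0.2000² + 0.1000² + 0.1143² + 0.0286² + 0.5571² = 0.040000 + 0.010000 + 0.013064 + 0.000818 + 0.310360 = 0.374242
O = 0.226300 / √(0.245593 × 0.374242) = 0.226300 / 0.3031686 = 0.7464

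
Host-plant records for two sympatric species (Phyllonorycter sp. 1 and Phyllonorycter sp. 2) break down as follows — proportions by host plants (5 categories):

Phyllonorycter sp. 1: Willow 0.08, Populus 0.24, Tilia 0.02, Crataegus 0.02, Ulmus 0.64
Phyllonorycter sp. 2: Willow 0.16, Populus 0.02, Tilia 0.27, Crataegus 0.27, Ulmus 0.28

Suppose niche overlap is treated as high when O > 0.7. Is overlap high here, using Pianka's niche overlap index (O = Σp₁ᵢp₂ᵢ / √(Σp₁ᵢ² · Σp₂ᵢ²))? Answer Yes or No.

No

Σ p₁ᵢp₂ᵢ = 0.0128 + 0.0048 + 0.0054 + 0.0054 + 0.1792 = 0.2076
Σp_1ᵢ² = 0.08² + 0.24² + 0.02² + 0.02² + 0.64² = 0.0064 + 0.0576 + 0.0004 + 0.0004 + 0.4096 = 0.4744
Σp_2ᵢ² = 0.16² + 0.02² + 0.27² + 0.27² + 0.28² = 0.0256 + 0.0004 + 0.0729 + 0.0729 + 0.0784 = 0.2502
O = 0.2076 / √(0.4744 × 0.2502) = 0.2076 / 0.34452 = 0.6026
O = 0.6026 < 0.7 → No.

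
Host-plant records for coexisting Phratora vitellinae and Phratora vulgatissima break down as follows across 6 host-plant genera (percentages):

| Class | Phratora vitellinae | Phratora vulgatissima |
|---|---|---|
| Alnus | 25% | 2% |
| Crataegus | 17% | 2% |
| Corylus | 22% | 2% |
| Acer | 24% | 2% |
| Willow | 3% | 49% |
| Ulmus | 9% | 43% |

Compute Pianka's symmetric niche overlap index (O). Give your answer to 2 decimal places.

0.24

Convert percentages to proportions (divide by 100).
Σ p₁ᵢp₂ᵢ = 0.0050 + 0.0034 + 0.0044 + 0.0048 + 0.0147 + 0.0387 = 0.0710
Σp_1ᵢ² = 0.25² + 0.17² + 0.22² + 0.24² + 0.03² + 0.09² = 0.0625 + 0.0289 + 0.0484 + 0.0576 + 0.0009 + 0.0081 = 0.2064
Σp_2ᵢ² = 0.02² + 0.02² + 0.02² + 0.02² + 0.49² + 0.43² = 0.0004 + 0.0004 + 0.0004 + 0.0004 + 0.2401 + 0.1849 = 0.4266
O = 0.0710 / √(0.2064 × 0.4266) = 0.0710 / 0.29673 = 0.2393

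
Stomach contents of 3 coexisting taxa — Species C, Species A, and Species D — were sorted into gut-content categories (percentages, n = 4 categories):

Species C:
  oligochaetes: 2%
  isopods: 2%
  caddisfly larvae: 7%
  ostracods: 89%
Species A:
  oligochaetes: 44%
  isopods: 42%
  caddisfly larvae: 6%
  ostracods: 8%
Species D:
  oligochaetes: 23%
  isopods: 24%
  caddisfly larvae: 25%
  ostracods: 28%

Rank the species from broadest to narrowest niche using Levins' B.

Species D > Species A > Species C

Convert percentages to proportions (divide by 100).
Σp_Cᵢ² = 0.02² + 0.02² + 0.07² + 0.89² = 0.0004 + 0.0004 + 0.0049 + 0.7921 = 0.7978
B_C = 1 / 0.7978 = 1.2534
Σp_Aᵢ² = 0.44² + 0.42² + 0.06² + 0.08² = 0.1936 + 0.1764 + 0.0036 + 0.0064 = 0.3800
B_A = 1 / 0.3800 = 2.6316
Σp_Dᵢ² = 0.23² + 0.24² + 0.25² + 0.28² = 0.0529 + 0.0576 + 0.0625 + 0.0784 = 0.2514
B_D = 1 / 0.2514 = 3.9777
Ranking by B (broadest → narrowest): Species D (3.98) > Species A (2.63) > Species C (1.25)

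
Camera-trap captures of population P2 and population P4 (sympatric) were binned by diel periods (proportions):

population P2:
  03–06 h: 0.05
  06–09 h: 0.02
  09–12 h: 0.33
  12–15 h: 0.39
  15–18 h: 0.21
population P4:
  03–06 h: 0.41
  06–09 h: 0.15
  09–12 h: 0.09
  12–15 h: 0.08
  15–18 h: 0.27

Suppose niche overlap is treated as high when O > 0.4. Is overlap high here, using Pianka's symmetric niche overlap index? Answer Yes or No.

Yes

Σ p₁ᵢp₂ᵢ = 0.0205 + 0.0030 + 0.0297 + 0.0312 + 0.0567 = 0.1411
Σp_1ᵢ² = 0.05² + 0.02² + 0.33² + 0.39² + 0.21² = 0.0025 + 0.0004 + 0.1089 + 0.1521 + 0.0441 = 0.3080
Σp_2ᵢ² = 0.41² + 0.15² + 0.09² + 0.08² + 0.27² = 0.1681 + 0.0225 + 0.0081 + 0.0064 + 0.0729 = 0.2780
O = 0.1411 / √(0.3080 × 0.2780) = 0.1411 / 0.29262 = 0.4822
O = 0.4822 > 0.4 → Yes.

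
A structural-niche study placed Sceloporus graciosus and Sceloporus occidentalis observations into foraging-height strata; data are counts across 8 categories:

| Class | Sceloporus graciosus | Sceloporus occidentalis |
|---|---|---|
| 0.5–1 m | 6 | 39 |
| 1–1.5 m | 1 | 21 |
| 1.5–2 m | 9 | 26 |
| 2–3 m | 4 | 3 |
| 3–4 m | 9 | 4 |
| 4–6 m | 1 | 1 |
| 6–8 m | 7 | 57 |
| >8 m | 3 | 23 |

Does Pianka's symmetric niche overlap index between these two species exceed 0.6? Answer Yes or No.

Yes

Proportions for Sceloporus graciosus (n=40): 6/40=0.1500, 1/40=0.0250, 9/40=0.2250, 4/40=0.1000, 9/40=0.2250, 1/40=0.0250, 7/40=0.1750, 3/40=0.0750
Proportions for Sceloporus occidentalis (n=174): 39/174=0.2241, 21/174=0.1207, 26/174=0.1494, 3/174=0.0172, 4/174=0.0230, 1/174=0.0057, 57/174=0.3276, 23/174=0.1322
Σ p₁ᵢp₂ᵢ = 0.033615 + 0.003018 + 0.033615 + 0.001720 + 0.005175 + 0.000143 + 0.057330 + 0.009915 = 0.144531
Σp_1ᵢ² = 0.1500² + 0.0250² + 0.2250² + 0.1000² + 0.2250² + 0.0250² + 0.1750² + 0.0750² = 0.022500 + 0.000625 + 0.050625 + 0.010000 + 0.050625 + 0.000625 + 0.030625 + 0.005625 = 0.171250
Σp_2ᵢ² = 0.2241² + 0.1207² + 0.1494² + 0.0172² + 0.0230² + 0.0057² + 0.3276² + 0.1322² = 0.050221 + 0.014568 + 0.022320 + 0.000296 + 0.000529 + 0.000032 + 0.107322 + 0.017477 = 0.212765
O = 0.144531 / √(0.171250 × 0.212765) = 0.144531 / 0.1908822 = 0.7572
O = 0.7572 > 0.6 → Yes.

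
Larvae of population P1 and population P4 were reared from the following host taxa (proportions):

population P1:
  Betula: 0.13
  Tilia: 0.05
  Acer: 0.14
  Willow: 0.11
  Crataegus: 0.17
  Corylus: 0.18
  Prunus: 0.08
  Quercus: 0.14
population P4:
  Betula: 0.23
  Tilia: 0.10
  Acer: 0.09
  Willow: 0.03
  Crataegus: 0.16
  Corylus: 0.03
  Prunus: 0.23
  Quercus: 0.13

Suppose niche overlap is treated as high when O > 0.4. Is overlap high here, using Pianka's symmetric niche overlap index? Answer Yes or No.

Yes

Σ p₁ᵢp₂ᵢ = 0.0299 + 0.0050 + 0.0126 + 0.0033 + 0.0272 + 0.0054 + 0.0184 + 0.0182 = 0.1200
Σp_1ᵢ² = 0.13² + 0.05² + 0.14² + 0.11² + 0.17² + 0.18² + 0.08² + 0.14² = 0.0169 + 0.0025 + 0.0196 + 0.0121 + 0.0289 + 0.0324 + 0.0064 + 0.0196 = 0.1384
Σp_2ᵢ² = 0.23² + 0.10² + 0.09² + 0.03² + 0.16² + 0.03² + 0.23² + 0.13² = 0.0529 + 0.0100 + 0.0081 + 0.0009 + 0.0256 + 0.0009 + 0.0529 + 0.0169 = 0.1682
O = 0.1200 / √(0.1384 × 0.1682) = 0.1200 / 0.15257 = 0.7865
O = 0.7865 > 0.4 → Yes.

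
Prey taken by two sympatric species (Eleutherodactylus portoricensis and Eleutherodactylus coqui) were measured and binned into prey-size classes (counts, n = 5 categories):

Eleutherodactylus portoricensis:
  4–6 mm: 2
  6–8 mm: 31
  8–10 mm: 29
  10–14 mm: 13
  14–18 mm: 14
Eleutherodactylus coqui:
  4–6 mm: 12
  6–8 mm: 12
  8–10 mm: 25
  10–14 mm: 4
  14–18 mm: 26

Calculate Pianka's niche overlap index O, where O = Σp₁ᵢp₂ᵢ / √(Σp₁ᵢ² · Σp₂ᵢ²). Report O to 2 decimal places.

Proportions for Eleutherodactylus portoricensis (n=89): 2/89=0.0225, 31/89=0.3483, 29/89=0.3258, 13/89=0.1461, 14/89=0.1573
Proportions for Eleutherodactylus coqui (n=79): 12/79=0.1519, 12/79=0.1519, 25/79=0.3165, 4/79=0.0506, 26/79=0.3291
Σ p₁ᵢp₂ᵢ = 0.003418 + 0.052907 + 0.103116 + 0.007393 + 0.051767 = 0.218601
Σp_1ᵢ² = 0.0225² + 0.3483² + 0.3258² + 0.1461² + 0.1573² = 0.000506 + 0.121313 + 0.106146 + 0.021345 + 0.024743 = 0.274053
Σp_2ᵢ² = 0.1519² + 0.1519² + 0.3165² + 0.0506² + 0.3291² = 0.023074 + 0.023074 + 0.100172 + 0.002560 + 0.108307 = 0.257187
O = 0.218601 / √(0.274053 × 0.257187) = 0.218601 / 0.2654861 = 0.8234

0.82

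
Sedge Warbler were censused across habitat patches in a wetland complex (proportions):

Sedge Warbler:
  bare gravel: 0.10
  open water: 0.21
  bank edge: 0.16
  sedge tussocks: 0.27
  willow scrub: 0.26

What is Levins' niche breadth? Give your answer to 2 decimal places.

4.54

Σpᵢ² = 0.10² + 0.21² + 0.16² + 0.27² + 0.26² = 0.0100 + 0.0441 + 0.0256 + 0.0729 + 0.0676 = 0.2202
B = 1 / 0.2202 = 4.5413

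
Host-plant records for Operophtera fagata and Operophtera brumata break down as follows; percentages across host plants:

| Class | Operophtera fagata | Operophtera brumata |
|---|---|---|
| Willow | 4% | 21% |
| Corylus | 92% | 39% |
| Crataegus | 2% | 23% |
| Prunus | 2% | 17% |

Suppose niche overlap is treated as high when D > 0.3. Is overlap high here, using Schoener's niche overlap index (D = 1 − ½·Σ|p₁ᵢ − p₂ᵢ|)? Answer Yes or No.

Yes

Convert percentages to proportions (divide by 100).
Σ|p₁ᵢ − p₂ᵢ| = 0.17 + 0.53 + 0.21 + 0.15 = 1.06
D = 1 − ½ × 1.06 = 1 − 0.530 = 0.4700
D = 0.4700 > 0.3 → Yes.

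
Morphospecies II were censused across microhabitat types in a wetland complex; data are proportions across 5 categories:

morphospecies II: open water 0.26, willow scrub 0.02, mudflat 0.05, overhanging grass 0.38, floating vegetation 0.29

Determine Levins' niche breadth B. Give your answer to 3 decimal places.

3.344

Σpᵢ² = 0.26² + 0.02² + 0.05² + 0.38² + 0.29² = 0.0676 + 0.0004 + 0.0025 + 0.1444 + 0.0841 = 0.2990
B = 1 / 0.2990 = 3.34448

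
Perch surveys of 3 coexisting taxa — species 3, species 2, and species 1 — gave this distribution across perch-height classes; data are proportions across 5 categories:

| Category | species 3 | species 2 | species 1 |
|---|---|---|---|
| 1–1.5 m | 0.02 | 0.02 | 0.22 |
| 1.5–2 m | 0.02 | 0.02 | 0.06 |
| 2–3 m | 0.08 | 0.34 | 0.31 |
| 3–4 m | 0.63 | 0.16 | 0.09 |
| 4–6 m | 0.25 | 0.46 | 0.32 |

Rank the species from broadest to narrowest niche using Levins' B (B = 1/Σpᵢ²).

species 1 > species 2 > species 3

Σp_3ᵢ² = 0.02² + 0.02² + 0.08² + 0.63² + 0.25² = 0.0004 + 0.0004 + 0.0064 + 0.3969 + 0.0625 = 0.4666
B_3 = 1 / 0.4666 = 2.1432
Σp_2ᵢ² = 0.02² + 0.02² + 0.34² + 0.16² + 0.46² = 0.0004 + 0.0004 + 0.1156 + 0.0256 + 0.2116 = 0.3536
B_2 = 1 / 0.3536 = 2.8281
Σp_1ᵢ² = 0.22² + 0.06² + 0.31² + 0.09² + 0.32² = 0.0484 + 0.0036 + 0.0961 + 0.0081 + 0.1024 = 0.2586
B_1 = 1 / 0.2586 = 3.8670
Ranking by B (broadest → narrowest): species 1 (3.87) > species 2 (2.83) > species 3 (2.14)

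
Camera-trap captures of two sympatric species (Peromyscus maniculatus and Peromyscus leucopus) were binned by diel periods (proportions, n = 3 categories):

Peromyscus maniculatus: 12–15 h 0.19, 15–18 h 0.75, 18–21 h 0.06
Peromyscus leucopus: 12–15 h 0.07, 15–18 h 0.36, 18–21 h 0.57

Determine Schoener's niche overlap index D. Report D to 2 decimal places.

0.49

Σ|p₁ᵢ − p₂ᵢ| = 0.12 + 0.39 + 0.51 = 1.02
D = 1 − ½ × 1.02 = 1 − 0.510 = 0.4900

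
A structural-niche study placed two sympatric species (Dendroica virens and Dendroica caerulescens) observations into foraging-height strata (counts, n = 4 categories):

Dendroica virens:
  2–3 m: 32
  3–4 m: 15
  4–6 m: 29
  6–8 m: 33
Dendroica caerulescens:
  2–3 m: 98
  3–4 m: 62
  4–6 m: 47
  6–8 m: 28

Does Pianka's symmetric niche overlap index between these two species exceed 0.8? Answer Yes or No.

Proportions for Dendroica virens (n=109): 32/109=0.2936, 15/109=0.1376, 29/109=0.2661, 33/109=0.3028
Proportions for Dendroica caerulescens (n=235): 98/235=0.4170, 62/235=0.2638, 47/235=0.2000, 28/235=0.1191
Σ p₁ᵢp₂ᵢ = 0.122431 + 0.036299 + 0.053220 + 0.036063 = 0.248013
Σp_1ᵢ² = 0.2936² + 0.1376² + 0.2661² + 0.3028² = 0.086201 + 0.018934 + 0.070809 + 0.091688 = 0.267632
Σp_2ᵢ² = 0.4170² + 0.2638² + 0.2000² + 0.1191² = 0.173889 + 0.069590 + 0.040000 + 0.014185 = 0.297664
O = 0.248013 / √(0.267632 × 0.297664) = 0.248013 / 0.2822488 = 0.8787
O = 0.8787 > 0.8 → Yes.

Yes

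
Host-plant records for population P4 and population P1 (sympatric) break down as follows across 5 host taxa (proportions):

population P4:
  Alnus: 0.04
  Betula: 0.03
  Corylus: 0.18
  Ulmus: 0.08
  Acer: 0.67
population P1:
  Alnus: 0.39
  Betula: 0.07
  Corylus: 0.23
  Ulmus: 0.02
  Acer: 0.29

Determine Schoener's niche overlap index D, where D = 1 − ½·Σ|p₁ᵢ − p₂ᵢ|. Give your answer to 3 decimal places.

0.560

Σ|p₁ᵢ − p₂ᵢ| = 0.35 + 0.04 + 0.05 + 0.06 + 0.38 = 0.88
D = 1 − ½ × 0.88 = 1 − 0.440 = 0.56000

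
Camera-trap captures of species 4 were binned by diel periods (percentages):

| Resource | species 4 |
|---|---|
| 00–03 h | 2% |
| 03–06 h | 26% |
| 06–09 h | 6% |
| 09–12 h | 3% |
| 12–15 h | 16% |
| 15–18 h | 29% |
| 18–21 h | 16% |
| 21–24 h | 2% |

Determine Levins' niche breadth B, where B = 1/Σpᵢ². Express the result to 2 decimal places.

Convert percentages to proportions (divide by 100).
Σpᵢ² = 0.02² + 0.26² + 0.06² + 0.03² + 0.16² + 0.29² + 0.16² + 0.02² = 0.0004 + 0.0676 + 0.0036 + 0.0009 + 0.0256 + 0.0841 + 0.0256 + 0.0004 = 0.2082
B = 1 / 0.2082 = 4.8031

4.80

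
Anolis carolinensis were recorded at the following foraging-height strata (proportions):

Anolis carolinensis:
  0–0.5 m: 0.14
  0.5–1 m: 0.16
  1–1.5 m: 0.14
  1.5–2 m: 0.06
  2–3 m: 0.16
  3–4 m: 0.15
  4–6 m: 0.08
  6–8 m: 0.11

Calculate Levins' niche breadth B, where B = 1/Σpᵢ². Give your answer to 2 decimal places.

Σpᵢ² = 0.14² + 0.16² + 0.14² + 0.06² + 0.16² + 0.15² + 0.08² + 0.11² = 0.0196 + 0.0256 + 0.0196 + 0.0036 + 0.0256 + 0.0225 + 0.0064 + 0.0121 = 0.1350
B = 1 / 0.1350 = 7.4074

7.41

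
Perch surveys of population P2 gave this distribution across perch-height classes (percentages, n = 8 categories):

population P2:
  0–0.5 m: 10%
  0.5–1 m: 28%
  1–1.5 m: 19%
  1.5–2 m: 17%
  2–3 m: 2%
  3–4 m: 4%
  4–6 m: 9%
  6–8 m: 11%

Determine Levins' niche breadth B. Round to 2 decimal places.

5.69

Convert percentages to proportions (divide by 100).
Σpᵢ² = 0.10² + 0.28² + 0.19² + 0.17² + 0.02² + 0.04² + 0.09² + 0.11² = 0.0100 + 0.0784 + 0.0361 + 0.0289 + 0.0004 + 0.0016 + 0.0081 + 0.0121 = 0.1756
B = 1 / 0.1756 = 5.6948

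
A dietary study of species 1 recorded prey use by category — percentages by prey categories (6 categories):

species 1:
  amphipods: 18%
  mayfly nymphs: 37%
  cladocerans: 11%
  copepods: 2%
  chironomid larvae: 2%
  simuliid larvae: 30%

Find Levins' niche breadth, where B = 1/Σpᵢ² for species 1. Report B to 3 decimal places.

Convert percentages to proportions (divide by 100).
Σpᵢ² = 0.18² + 0.37² + 0.11² + 0.02² + 0.02² + 0.30² = 0.0324 + 0.1369 + 0.0121 + 0.0004 + 0.0004 + 0.0900 = 0.2722
B = 1 / 0.2722 = 3.67377

3.674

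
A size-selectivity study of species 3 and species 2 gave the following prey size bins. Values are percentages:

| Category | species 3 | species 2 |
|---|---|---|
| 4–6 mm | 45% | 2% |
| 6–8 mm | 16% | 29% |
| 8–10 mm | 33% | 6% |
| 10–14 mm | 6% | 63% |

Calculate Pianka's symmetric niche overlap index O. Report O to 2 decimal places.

0.28

Convert percentages to proportions (divide by 100).
Σ p₁ᵢp₂ᵢ = 0.0090 + 0.0464 + 0.0198 + 0.0378 = 0.1130
Σp_1ᵢ² = 0.45² + 0.16² + 0.33² + 0.06² = 0.2025 + 0.0256 + 0.1089 + 0.0036 = 0.3406
Σp_2ᵢ² = 0.02² + 0.29² + 0.06² + 0.63² = 0.0004 + 0.0841 + 0.0036 + 0.3969 = 0.4850
O = 0.1130 / √(0.3406 × 0.4850) = 0.1130 / 0.40644 = 0.2780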